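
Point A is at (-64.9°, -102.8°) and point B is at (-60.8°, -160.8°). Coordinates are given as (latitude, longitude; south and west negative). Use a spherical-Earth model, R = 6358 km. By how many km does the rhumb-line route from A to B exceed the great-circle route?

101 km

Great circle: cos σ = sin φ₁ sin φ₂ + cos φ₁ cos φ₂ cos Δλ,  σ = 0.4507 rad → d_gc = 2865.3 km
Rhumb line: Δψ = +0.1571, q = Δφ/Δψ = 0.4555, d_rh = R√(Δφ²+q²Δλ²) = 2966.6 km
Excess = 2966.6 − 2865.3 = 101.3 ≈ 101 km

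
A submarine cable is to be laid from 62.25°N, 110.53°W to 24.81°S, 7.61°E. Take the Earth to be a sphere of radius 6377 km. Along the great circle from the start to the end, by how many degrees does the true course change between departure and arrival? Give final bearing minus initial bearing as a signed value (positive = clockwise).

Initial bearing θ₁ = atan2(sin Δλ cos φ₂, cos φ₁ sin φ₂ − sin φ₁ cos φ₂ cos Δλ) = 77.09°
Final bearing θ₂ = (initial bearing from the destination back to the start) + 180° = 150.00°
Δθ = θ₂ − θ₁ = +72.9°

+72.9°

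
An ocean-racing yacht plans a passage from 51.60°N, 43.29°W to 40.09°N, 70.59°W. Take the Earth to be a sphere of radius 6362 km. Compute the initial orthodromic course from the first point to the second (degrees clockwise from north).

θ = atan2( sin Δλ·cos φ₂ ,  cos φ₁ sin φ₂ − sin φ₁ cos φ₂ cos Δλ )
  = atan2(-0.3509, -0.1328) = 249.28°

249.3°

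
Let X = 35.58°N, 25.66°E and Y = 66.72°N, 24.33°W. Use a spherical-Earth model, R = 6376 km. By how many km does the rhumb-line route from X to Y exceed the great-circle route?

96 km

Great circle: cos σ = sin φ₁ sin φ₂ + cos φ₁ cos φ₂ cos Δλ,  σ = 0.7360 rad → d_gc = 4693.0 km
Rhumb line: Δψ = +0.9146, q = Δφ/Δψ = 0.5942, d_rh = R√(Δφ²+q²Δλ²) = 4789.1 km
Excess = 4789.1 − 4693.0 = 96.1 ≈ 96 km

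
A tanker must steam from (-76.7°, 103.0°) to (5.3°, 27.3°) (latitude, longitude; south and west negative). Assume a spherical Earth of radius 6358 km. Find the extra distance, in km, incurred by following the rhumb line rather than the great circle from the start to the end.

363 km

Great circle: cos σ = sin φ₁ sin φ₂ + cos φ₁ cos φ₂ cos Δλ,  σ = 1.6041 rad → d_gc = 10199.0 km
Rhumb line: Δψ = +2.2417, q = Δφ/Δψ = 0.6384, d_rh = R√(Δφ²+q²Δλ²) = 10562.2 km
Excess = 10562.2 − 10199.0 = 363.2 ≈ 363 km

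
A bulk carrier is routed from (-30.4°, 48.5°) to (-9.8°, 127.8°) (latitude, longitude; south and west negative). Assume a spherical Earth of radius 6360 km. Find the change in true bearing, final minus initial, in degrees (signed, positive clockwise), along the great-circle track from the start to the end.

-32.3°

Initial bearing θ₁ = atan2(sin Δλ cos φ₂, cos φ₁ sin φ₂ − sin φ₁ cos φ₂ cos Δλ) = 93.21°
Final bearing θ₂ = (initial bearing from the destination back to the start) + 180° = 60.92°
Δθ = θ₂ − θ₁ = -32.3°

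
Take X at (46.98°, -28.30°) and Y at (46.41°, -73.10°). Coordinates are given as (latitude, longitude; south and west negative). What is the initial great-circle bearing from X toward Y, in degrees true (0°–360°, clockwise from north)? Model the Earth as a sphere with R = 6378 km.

θ = atan2( sin Δλ·cos φ₂ ,  cos φ₁ sin φ₂ − sin φ₁ cos φ₂ cos Δλ )
  = atan2(-0.4858, +0.1365) = 285.69°

285.7°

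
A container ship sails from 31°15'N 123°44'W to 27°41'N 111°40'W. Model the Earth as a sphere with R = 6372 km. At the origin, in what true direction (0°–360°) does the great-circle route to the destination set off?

N = sin Δλ·cos φ₂ = +0.1851;  D = cos φ₁ sin φ₂ − sin φ₁ cos φ₂ cos Δλ = -0.0521
initial course = atan2(N, D) = 105.71°

105.7°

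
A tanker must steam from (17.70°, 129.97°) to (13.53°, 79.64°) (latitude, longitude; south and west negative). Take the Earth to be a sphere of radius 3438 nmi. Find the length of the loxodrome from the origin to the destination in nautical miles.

2919 nmi

Δψ = ln[tan(π/4+φ₂/2)/tan(π/4+φ₁/2)] = -0.0756;  Δφ = -0.0728 rad,  Δλ = -0.8784 rad
q = Δφ/Δψ = 0.9628
d = R·√(Δφ² + q²Δλ²) = 3438·0.84891 = 2919 nmi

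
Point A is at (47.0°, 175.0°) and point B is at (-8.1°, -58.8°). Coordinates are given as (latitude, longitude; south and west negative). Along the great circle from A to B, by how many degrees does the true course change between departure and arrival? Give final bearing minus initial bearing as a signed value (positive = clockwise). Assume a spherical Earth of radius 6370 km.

+73.0°

Initial bearing θ₁ = atan2(sin Δλ cos φ₂, cos φ₁ sin φ₂ − sin φ₁ cos φ₂ cos Δλ) = 67.46°
Final bearing θ₂ = (initial bearing from the destination back to the start) + 180° = 140.49°
Δθ = θ₂ − θ₁ = +73.0°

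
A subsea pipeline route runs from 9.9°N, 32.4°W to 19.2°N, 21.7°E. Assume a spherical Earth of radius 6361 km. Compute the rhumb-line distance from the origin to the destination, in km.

Rhumb course C = atan2(Δλ, Δψ) with Δψ = ln[tan(π/4+φ₂/2)/tan(π/4+φ₁/2)] = +0.1679, Δλ = +0.9442 → C = 79.92°
d = R·|Δφ| / |cos C| = 6361·0.16232 / 0.17507 = 5897 km

5897 km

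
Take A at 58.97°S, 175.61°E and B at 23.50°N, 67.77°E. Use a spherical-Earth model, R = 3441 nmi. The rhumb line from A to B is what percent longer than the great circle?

3.2%

Great circle: σ = 2.0789 rad → d_gc = Rσ = 7153.5 nmi
Rhumb: Δφ = +1.4394, Δλ = -1.8822, Δψ = +1.7037, q = Δφ/Δψ = 0.8448 → d_rh = R√(Δφ²+q²Δλ²) = 7380.4 nmi
Excess = (7380.4 − 7153.5) / 7153.5 = 226.9 / 7153.5 = 3.17% ≈ 3.2%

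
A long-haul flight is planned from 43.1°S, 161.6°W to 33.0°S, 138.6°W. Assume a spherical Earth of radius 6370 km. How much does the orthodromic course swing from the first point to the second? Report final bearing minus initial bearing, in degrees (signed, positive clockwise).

Initial bearing θ₁ = atan2(sin Δλ cos φ₂, cos φ₁ sin φ₂ − sin φ₁ cos φ₂ cos Δλ) = 68.39°
Final bearing θ₂ = (initial bearing from the destination back to the start) + 180° = 54.04°
Δθ = θ₂ − θ₁ = -14.4°

-14.4°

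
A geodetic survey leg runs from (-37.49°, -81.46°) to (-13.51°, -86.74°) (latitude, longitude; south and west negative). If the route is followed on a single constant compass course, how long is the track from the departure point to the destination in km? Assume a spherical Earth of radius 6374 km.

Δψ = ln[tan(π/4+φ₂/2)/tan(π/4+φ₁/2)] = +0.4687;  Δφ = +0.4185 rad,  Δλ = -0.0922 rad
q = Δφ/Δψ = 0.8929
d = R·√(Δφ² + q²Δλ²) = 6374·0.42654 = 2719 km

2719 km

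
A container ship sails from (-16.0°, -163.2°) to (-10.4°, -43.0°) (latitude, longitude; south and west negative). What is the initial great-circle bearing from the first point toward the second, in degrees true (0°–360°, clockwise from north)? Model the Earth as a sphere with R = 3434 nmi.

θ = atan2( sin Δλ·cos φ₂ ,  cos φ₁ sin φ₂ − sin φ₁ cos φ₂ cos Δλ )
  = atan2(+0.8501, -0.3099) = 110.03°

110.0°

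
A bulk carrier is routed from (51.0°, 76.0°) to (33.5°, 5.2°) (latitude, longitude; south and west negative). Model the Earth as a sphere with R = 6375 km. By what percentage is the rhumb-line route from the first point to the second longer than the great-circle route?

Great circle: σ = 0.9254 rad → d_gc = Rσ = 5899.4 km
Rhumb: Δφ = -0.3054, Δλ = -1.2357, Δψ = -0.4170, q = Δφ/Δψ = 0.7325 → d_rh = R√(Δφ²+q²Δλ²) = 6090.1 km
Excess = (6090.1 − 5899.4) / 5899.4 = 190.7 / 5899.4 = 3.23% ≈ 3.2%

3.2%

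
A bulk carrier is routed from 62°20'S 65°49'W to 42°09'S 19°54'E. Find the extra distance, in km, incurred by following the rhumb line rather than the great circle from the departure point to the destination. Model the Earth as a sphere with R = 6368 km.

382 km

Great circle: cos σ = sin φ₁ sin φ₂ + cos φ₁ cos φ₂ cos Δλ,  σ = 0.9020 rad → d_gc = 5743.8 km
Rhumb line: Δψ = +0.5888, q = Δφ/Δψ = 0.5983, d_rh = R√(Δφ²+q²Δλ²) = 6125.6 km
Excess = 6125.6 − 5743.8 = 381.8 ≈ 382 km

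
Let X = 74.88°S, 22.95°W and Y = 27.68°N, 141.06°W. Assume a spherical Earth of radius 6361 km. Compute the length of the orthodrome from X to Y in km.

cos σ = sin φ₁ sin φ₂ + cos φ₁ cos φ₂ cos Δλ
      = sin(-74.88°)sin(27.68°) + cos(-74.88°)cos(27.68°)cos(-118.11°) = -0.5573
σ = 123.868° → d = Rσ = 6361·2.16191 = 13752 km

13752 km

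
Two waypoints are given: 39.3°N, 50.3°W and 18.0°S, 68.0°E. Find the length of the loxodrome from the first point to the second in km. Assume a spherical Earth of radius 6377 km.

Rhumb course C = atan2(Δλ, Δψ) with Δψ = ln[tan(π/4+φ₂/2)/tan(π/4+φ₁/2)] = -1.0665, Δλ = +2.0647 → C = 117.32°
d = R·|Δφ| / |cos C| = 6377·1.00007 / 0.45893 = 13896 km

13896 km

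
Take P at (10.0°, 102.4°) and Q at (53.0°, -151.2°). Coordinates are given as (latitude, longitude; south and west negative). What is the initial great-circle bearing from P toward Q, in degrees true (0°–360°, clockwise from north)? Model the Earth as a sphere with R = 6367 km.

θ = atan2( sin Δλ·cos φ₂ ,  cos φ₁ sin φ₂ − sin φ₁ cos φ₂ cos Δλ )
  = atan2(+0.5773, +0.8160) = 35.28°

35.3°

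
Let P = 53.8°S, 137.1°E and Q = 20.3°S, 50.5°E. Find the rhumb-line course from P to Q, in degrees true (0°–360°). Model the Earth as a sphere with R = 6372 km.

Δψ = ln[tan(π/4+φ₂/2)/tan(π/4+φ₁/2)] = +0.7563
Δλ = -1.5115 rad (taken the short way round)
course = atan2(Δλ, Δψ) = 296.58°

296.6°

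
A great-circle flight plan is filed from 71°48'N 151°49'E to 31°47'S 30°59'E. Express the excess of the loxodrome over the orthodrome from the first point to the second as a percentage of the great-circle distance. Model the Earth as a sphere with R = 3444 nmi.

6.1%

Great circle: σ = 2.2607 rad → d_gc = Rσ = 7785.7 nmi
Rhumb: Δφ = -1.8079, Δλ = -2.1089, Δψ = -2.4171, q = Δφ/Δψ = 0.7480 → d_rh = R√(Δφ²+q²Δλ²) = 8263.1 nmi
Excess = (8263.1 − 7785.7) / 7785.7 = 477.4 / 7785.7 = 6.13% ≈ 6.1%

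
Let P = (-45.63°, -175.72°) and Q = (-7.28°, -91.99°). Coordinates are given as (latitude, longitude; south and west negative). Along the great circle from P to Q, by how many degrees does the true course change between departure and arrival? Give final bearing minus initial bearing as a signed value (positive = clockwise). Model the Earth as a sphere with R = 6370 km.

Initial bearing θ₁ = atan2(sin Δλ cos φ₂, cos φ₁ sin φ₂ − sin φ₁ cos φ₂ cos Δλ) = 90.65°
Final bearing θ₂ = (initial bearing from the destination back to the start) + 180° = 44.82°
Δθ = θ₂ − θ₁ = -45.8°

-45.8°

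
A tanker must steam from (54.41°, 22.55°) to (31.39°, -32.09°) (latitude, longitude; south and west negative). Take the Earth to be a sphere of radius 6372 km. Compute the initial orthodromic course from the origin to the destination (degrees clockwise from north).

θ = atan2( sin Δλ·cos φ₂ ,  cos φ₁ sin φ₂ − sin φ₁ cos φ₂ cos Δλ )
  = atan2(-0.6962, -0.0986) = 261.94°

261.9°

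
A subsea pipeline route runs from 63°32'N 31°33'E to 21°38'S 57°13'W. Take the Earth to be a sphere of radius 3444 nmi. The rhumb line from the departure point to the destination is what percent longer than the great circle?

Great circle: σ = 1.8977 rad → d_gc = Rσ = 6535.7 nmi
Rhumb: Δφ = -1.4864, Δλ = -1.5493, Δψ = -1.8344, q = Δφ/Δψ = 0.8103 → d_rh = R√(Δφ²+q²Δλ²) = 6700.8 nmi
Excess = (6700.8 − 6535.7) / 6535.7 = 165.1 / 6535.7 = 2.53% ≈ 2.5%

2.5%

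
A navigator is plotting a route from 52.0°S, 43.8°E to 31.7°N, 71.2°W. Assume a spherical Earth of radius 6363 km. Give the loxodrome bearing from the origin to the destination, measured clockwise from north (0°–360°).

Δψ = ln[tan(π/4+φ₂/2)/tan(π/4+φ₁/2)] = +1.6500
Δλ = -2.0071 rad (taken the short way round)
course = atan2(Δλ, Δψ) = 309.42°

309.4°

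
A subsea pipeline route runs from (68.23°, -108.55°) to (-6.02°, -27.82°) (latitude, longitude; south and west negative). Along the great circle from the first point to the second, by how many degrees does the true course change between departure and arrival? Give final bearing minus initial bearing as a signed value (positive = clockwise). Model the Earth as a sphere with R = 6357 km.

+57.7°

At departure: θ₁ = atan2(sin Δλ cos φ₂, cos φ₁ sin φ₂ − sin φ₁ cos φ₂ cos Δλ) = 100.82°
At arrival: θ₂ = atan2(sin Δλ cos φ₁, −cos φ₂ sin φ₁ + sin φ₂ cos φ₁ cos Δλ) = 158.51°
Δθ = θ₂ − θ₁ = +57.7°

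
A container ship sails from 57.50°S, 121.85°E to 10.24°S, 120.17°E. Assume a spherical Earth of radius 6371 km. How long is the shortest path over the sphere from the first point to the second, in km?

cos σ = sin φ₁ sin φ₂ + cos φ₁ cos φ₂ cos Δλ
      = sin(-57.50°)sin(-10.24°) + cos(-57.50°)cos(-10.24°)cos(-1.68°) = 0.6784
σ = 47.278° → d = Rσ = 6371·0.82515 = 5257 km

5257 km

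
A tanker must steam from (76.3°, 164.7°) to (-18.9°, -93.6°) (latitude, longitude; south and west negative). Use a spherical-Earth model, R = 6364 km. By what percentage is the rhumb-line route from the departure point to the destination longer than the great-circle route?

5.7%

Great circle: σ = 1.9392 rad → d_gc = Rσ = 12341.2 km
Rhumb: Δφ = -1.6616, Δλ = +1.7750, Δψ = -2.4552, q = Δφ/Δψ = 0.6767 → d_rh = R√(Δφ²+q²Δλ²) = 13048.1 km
Excess = (13048.1 − 12341.2) / 12341.2 = 706.9 / 12341.2 = 5.73% ≈ 5.7%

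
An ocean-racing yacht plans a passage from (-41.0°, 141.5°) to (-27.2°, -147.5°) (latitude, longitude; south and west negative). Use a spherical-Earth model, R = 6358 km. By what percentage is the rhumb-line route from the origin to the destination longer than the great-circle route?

Great circle: σ = 1.0258 rad → d_gc = Rσ = 6522.0 km
Rhumb: Δφ = +0.2409, Δλ = +1.2392, Δψ = +0.2922, q = Δφ/Δψ = 0.8242 → d_rh = R√(Δφ²+q²Δλ²) = 6671.8 km
Excess = (6671.8 − 6522.0) / 6522.0 = 149.8 / 6522.0 = 2.30% ≈ 2.3%

2.3%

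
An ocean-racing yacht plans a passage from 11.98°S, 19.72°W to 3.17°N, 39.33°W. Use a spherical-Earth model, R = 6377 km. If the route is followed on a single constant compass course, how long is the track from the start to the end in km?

Δψ = ln[tan(π/4+φ₂/2)/tan(π/4+φ₁/2)] = +0.2660;  Δφ = +0.2644 rad,  Δλ = -0.3423 rad
q = Δφ/Δψ = 0.9941
d = R·√(Δφ² + q²Δλ²) = 6377·0.43091 = 2748 km

2748 km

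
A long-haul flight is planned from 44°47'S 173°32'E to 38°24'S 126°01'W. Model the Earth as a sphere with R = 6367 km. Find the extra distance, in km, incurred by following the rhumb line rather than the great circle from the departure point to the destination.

Great circle: cos σ = sin φ₁ sin φ₂ + cos φ₁ cos φ₂ cos Δλ,  σ = 0.7786 rad → d_gc = 4957.5 km
Rhumb line: Δψ = +0.1492, q = Δφ/Δψ = 0.7469, d_rh = R√(Δφ²+q²Δλ²) = 5067.2 km
Excess = 5067.2 − 4957.5 = 109.7 ≈ 110 km

110 km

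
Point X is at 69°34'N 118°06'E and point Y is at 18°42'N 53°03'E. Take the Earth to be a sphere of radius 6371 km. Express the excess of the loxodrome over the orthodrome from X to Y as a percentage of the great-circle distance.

Great circle: σ = 1.1153 rad → d_gc = Rσ = 7105.4 km
Rhumb: Δφ = -0.8878, Δλ = -1.1353, Δψ = -1.3812, q = Δφ/Δψ = 0.6428 → d_rh = R√(Δφ²+q²Δλ²) = 7321.7 km
Excess = (7321.7 − 7105.4) / 7105.4 = 216.3 / 7105.4 = 3.04% ≈ 3.0%

3.0%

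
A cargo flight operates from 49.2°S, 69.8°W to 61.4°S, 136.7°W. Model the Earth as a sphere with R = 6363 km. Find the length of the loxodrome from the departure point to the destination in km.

4402 km

Rhumb course C = atan2(Δλ, Δψ) with Δψ = ln[tan(π/4+φ₂/2)/tan(π/4+φ₁/2)] = -0.3778, Δλ = -1.1676 → C = 252.07°
d = R·|Δφ| / |cos C| = 6363·0.21293 / 0.30782 = 4402 km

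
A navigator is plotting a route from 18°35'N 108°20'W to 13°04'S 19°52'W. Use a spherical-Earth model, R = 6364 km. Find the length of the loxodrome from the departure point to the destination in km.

10307 km

Rhumb course C = atan2(Δλ, Δψ) with Δψ = ln[tan(π/4+φ₂/2)/tan(π/4+φ₁/2)] = -0.5602, Δλ = +1.5440 → C = 109.94°
d = R·|Δφ| / |cos C| = 6364·0.55240 / 0.34108 = 10307 km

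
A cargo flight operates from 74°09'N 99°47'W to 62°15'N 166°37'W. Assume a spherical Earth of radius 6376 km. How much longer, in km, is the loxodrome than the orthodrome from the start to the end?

146 km

Great circle: cos σ = sin φ₁ sin φ₂ + cos φ₁ cos φ₂ cos Δλ,  σ = 0.4479 rad → d_gc = 2855.6 km
Rhumb line: Δψ = -0.5735, q = Δφ/Δψ = 0.3622, d_rh = R√(Δφ²+q²Δλ²) = 3001.5 km
Excess = 3001.5 − 2855.6 = 145.9 ≈ 146 km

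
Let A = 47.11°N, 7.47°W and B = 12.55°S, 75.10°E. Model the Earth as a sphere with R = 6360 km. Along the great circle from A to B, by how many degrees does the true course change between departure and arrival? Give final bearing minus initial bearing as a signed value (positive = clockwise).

At departure: θ₁ = atan2(sin Δλ cos φ₂, cos φ₁ sin φ₂ − sin φ₁ cos φ₂ cos Δλ) = 103.95°
At arrival: θ₂ = atan2(sin Δλ cos φ₁, −cos φ₂ sin φ₁ + sin φ₂ cos φ₁ cos Δλ) = 137.41°
Δθ = θ₂ − θ₁ = +33.5°

+33.5°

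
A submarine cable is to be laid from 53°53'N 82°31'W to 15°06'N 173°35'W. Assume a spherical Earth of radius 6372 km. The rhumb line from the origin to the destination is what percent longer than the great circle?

Great circle: σ = 1.3696 rad → d_gc = Rσ = 8727.1 km
Rhumb: Δφ = -0.6769, Δλ = -1.5894, Δψ = -0.8541, q = Δφ/Δψ = 0.7926 → d_rh = R√(Δφ²+q²Δλ²) = 9112.3 km
Excess = (9112.3 − 8727.1) / 8727.1 = 385.2 / 8727.1 = 4.41% ≈ 4.4%

4.4%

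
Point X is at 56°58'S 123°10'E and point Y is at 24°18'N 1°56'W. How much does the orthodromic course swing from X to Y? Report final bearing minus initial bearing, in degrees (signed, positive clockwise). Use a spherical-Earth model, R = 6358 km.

At departure: θ₁ = atan2(sin Δλ cos φ₂, cos φ₁ sin φ₂ − sin φ₁ cos φ₂ cos Δλ) = 253.91°
At arrival: θ₂ = atan2(sin Δλ cos φ₁, −cos φ₂ sin φ₁ + sin φ₂ cos φ₁ cos Δλ) = 324.92°
Δθ = θ₂ − θ₁ = +71.0°

+71.0°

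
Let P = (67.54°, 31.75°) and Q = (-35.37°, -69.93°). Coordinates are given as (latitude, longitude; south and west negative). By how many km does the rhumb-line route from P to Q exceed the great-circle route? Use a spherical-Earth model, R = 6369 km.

415 km

Great circle: cos σ = sin φ₁ sin φ₂ + cos φ₁ cos φ₂ cos Δλ,  σ = 2.2118 rad → d_gc = 14087.1 km
Rhumb line: Δψ = -2.2775, q = Δφ/Δψ = 0.7887, d_rh = R√(Δφ²+q²Δλ²) = 14502.4 km
Excess = 14502.4 − 14087.1 = 415.3 ≈ 415 km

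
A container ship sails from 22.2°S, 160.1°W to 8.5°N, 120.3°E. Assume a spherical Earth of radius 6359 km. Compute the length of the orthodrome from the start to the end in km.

9291 km

cos σ = sin φ₁ sin φ₂ + cos φ₁ cos φ₂ cos Δλ
      = sin(-22.20°)sin(8.50°) + cos(-22.20°)cos(8.50°)cos(-79.60°) = 0.1095
σ = 83.716° → d = Rσ = 6359·1.46112 = 9291 km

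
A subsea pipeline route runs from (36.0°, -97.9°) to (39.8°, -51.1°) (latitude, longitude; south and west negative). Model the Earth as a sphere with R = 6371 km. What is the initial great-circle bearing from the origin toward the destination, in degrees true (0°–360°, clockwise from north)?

N = sin Δλ·cos φ₂ = +0.5601;  D = cos φ₁ sin φ₂ − sin φ₁ cos φ₂ cos Δλ = +0.2087
initial course = atan2(N, D) = 69.56°

69.6°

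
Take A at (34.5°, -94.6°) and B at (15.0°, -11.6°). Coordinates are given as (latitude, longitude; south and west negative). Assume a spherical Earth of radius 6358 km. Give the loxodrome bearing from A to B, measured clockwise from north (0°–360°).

Meridional parts: M(φ₁)=+0.6422, M(φ₂)=+0.2648 → ΔM = -0.3774;  Δλ = +1.4486 rad
tan C = Δλ / ΔM = -3.8387 → C = 104.60°

104.6°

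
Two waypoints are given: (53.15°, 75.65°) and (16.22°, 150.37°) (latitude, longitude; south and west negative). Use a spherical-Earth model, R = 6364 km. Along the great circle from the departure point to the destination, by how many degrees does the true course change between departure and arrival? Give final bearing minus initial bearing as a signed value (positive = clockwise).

Initial bearing θ₁ = atan2(sin Δλ cos φ₂, cos φ₁ sin φ₂ − sin φ₁ cos φ₂ cos Δλ) = 92.16°
Final bearing θ₂ = (initial bearing from the destination back to the start) + 180° = 141.38°
Δθ = θ₂ − θ₁ = +49.2°

+49.2°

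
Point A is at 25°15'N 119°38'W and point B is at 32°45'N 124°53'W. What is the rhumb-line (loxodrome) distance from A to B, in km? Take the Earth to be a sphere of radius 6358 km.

976 km

Rhumb course C = atan2(Δλ, Δψ) with Δψ = ln[tan(π/4+φ₂/2)/tan(π/4+φ₁/2)] = +0.1498, Δλ = -0.0916 → C = 328.55°
d = R·|Δφ| / |cos C| = 6358·0.13090 / 0.85312 = 976 km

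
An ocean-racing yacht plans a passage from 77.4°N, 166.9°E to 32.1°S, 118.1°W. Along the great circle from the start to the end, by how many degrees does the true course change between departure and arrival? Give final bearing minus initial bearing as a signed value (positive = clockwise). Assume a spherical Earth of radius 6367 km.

Initial bearing θ₁ = atan2(sin Δλ cos φ₂, cos φ₁ sin φ₂ − sin φ₁ cos φ₂ cos Δλ) = 111.96°
Final bearing θ₂ = (initial bearing from the destination back to the start) + 180° = 166.18°
Δθ = θ₂ − θ₁ = +54.2°

+54.2°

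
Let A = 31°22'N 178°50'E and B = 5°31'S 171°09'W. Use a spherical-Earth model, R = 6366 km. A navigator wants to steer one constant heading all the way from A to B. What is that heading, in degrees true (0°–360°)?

Δψ = ln[tan(π/4+φ₂/2)/tan(π/4+φ₁/2)] = -0.6735
Δλ = +0.1748 rad (taken the short way round)
course = atan2(Δλ, Δψ) = 165.45°

165.4°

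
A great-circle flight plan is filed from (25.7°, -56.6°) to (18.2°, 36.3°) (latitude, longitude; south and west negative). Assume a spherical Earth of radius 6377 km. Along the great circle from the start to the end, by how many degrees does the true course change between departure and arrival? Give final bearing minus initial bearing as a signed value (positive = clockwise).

At departure: θ₁ = atan2(sin Δλ cos φ₂, cos φ₁ sin φ₂ − sin φ₁ cos φ₂ cos Δλ) = 72.33°
At arrival: θ₂ = atan2(sin Δλ cos φ₁, −cos φ₂ sin φ₁ + sin φ₂ cos φ₁ cos Δλ) = 115.34°
Δθ = θ₂ − θ₁ = +43.0°

+43.0°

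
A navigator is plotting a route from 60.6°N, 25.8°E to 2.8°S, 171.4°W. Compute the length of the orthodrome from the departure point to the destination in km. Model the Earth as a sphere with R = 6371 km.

13424 km

cos σ = sin φ₁ sin φ₂ + cos φ₁ cos φ₂ cos Δλ
      = sin(60.60°)sin(-2.80°) + cos(60.60°)cos(-2.80°)cos(162.80°) = -0.5109
σ = 120.727° → d = Rσ = 6371·2.10708 = 13424 km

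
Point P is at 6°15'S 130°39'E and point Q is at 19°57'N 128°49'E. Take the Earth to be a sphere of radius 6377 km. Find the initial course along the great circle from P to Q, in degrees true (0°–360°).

N = sin Δλ·cos φ₂ = -0.0301;  D = cos φ₁ sin φ₂ − sin φ₁ cos φ₂ cos Δλ = +0.4415
initial course = atan2(N, D) = 356.10°

356.1°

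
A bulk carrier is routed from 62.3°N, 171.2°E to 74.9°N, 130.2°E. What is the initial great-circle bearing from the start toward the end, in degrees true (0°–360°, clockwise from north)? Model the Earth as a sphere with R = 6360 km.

328.1°

N = sin Δλ·cos φ₂ = -0.1709;  D = cos φ₁ sin φ₂ − sin φ₁ cos φ₂ cos Δλ = +0.2747
initial course = atan2(N, D) = 328.11°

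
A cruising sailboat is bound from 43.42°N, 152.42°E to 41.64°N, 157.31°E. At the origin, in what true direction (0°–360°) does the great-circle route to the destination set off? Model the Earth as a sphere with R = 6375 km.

114.6°

θ = atan2( sin Δλ·cos φ₂ ,  cos φ₁ sin φ₂ − sin φ₁ cos φ₂ cos Δλ )
  = atan2(+0.0637, -0.0292) = 114.62°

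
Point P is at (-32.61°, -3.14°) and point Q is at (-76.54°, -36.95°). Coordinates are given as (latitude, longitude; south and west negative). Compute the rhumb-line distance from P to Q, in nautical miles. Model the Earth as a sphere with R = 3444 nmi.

Rhumb course C = atan2(Δλ, Δψ) with Δψ = ln[tan(π/4+φ₂/2)/tan(π/4+φ₁/2)] = -1.5344, Δλ = -0.5901 → C = 201.04°
d = R·|Δφ| / |cos C| = 3444·0.76672 / 0.93336 = 2829 nmi

2829 nmi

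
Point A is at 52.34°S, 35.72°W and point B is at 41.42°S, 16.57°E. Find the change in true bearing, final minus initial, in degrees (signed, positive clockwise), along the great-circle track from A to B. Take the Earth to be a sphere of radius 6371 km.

-39.6°

Initial bearing θ₁ = atan2(sin Δλ cos φ₂, cos φ₁ sin φ₂ − sin φ₁ cos φ₂ cos Δλ) = 93.96°
Final bearing θ₂ = (initial bearing from the destination back to the start) + 180° = 54.37°
Δθ = θ₂ − θ₁ = -39.6°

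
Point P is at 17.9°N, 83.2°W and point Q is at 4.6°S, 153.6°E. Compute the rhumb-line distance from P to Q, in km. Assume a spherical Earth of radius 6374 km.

13753 km

Δψ = ln[tan(π/4+φ₂/2)/tan(π/4+φ₁/2)] = -0.3980;  Δφ = -0.3927 rad,  Δλ = -2.1502 rad
q = Δφ/Δψ = 0.9867
d = R·√(Δφ² + q²Δλ²) = 6374·2.15767 = 13753 km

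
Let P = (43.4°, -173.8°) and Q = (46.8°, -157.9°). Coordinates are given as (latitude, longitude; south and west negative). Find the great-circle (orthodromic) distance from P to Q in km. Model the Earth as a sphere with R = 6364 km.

1300 km

Haversine: a = sin²(Δφ/2)+cos φ₁ cos φ₂ sin²(Δλ/2) = 0.01039;  σ = 2·atan2(√a,√(1−a))
σ = 11.703° → d = Rσ = 6364·0.20426 = 1300 km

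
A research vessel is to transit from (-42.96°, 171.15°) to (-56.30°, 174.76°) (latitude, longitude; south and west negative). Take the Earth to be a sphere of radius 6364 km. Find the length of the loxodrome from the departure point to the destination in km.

Rhumb course C = atan2(Δλ, Δψ) with Δψ = ln[tan(π/4+φ₂/2)/tan(π/4+φ₁/2)] = -0.3626, Δλ = +0.0630 → C = 170.14°
d = R·|Δφ| / |cos C| = 6364·0.23283 / 0.98523 = 1504 km

1504 km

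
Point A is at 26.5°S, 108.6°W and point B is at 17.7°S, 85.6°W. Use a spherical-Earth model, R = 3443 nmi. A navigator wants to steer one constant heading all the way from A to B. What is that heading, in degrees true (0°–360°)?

67.5°

Meridional parts: M(φ₁)=-0.4799, M(φ₂)=-0.3140 → ΔM = +0.1660;  Δλ = +0.4014 rad
tan C = Δλ / ΔM = +2.4184 → C = 67.54°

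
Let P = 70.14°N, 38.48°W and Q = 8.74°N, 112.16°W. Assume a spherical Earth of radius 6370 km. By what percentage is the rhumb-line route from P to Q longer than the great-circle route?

3.5%

Great circle: σ = 1.3312 rad → d_gc = Rσ = 8480.0 km
Rhumb: Δφ = -1.0716, Δλ = -1.2860, Δψ = -1.5894, q = Δφ/Δψ = 0.6742 → d_rh = R√(Δφ²+q²Δλ²) = 8780.7 km
Excess = (8780.7 − 8480.0) / 8480.0 = 300.7 / 8480.0 = 3.546% ≈ 3.5%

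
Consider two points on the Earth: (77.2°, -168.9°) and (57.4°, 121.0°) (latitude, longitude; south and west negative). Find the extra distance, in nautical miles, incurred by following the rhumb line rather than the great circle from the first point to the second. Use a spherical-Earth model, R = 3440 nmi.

Great circle: cos σ = sin φ₁ sin φ₂ + cos φ₁ cos φ₂ cos Δλ,  σ = 0.5313 rad → d_gc = 1827.7 nmi
Rhumb line: Δψ = -0.9582, q = Δφ/Δψ = 0.3607, d_rh = R√(Δφ²+q²Δλ²) = 1928.0 nmi
Excess = 1928.0 − 1827.7 = 100.3 ≈ 100 nmi

100 nmi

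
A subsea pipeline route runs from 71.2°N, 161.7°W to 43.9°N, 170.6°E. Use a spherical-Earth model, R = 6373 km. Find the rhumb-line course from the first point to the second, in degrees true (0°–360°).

207.1°

Δψ = ln[tan(π/4+φ₂/2)/tan(π/4+φ₁/2)] = -0.9440
Δλ = -0.4835 rad (taken the short way round)
course = atan2(Δλ, Δψ) = 207.12°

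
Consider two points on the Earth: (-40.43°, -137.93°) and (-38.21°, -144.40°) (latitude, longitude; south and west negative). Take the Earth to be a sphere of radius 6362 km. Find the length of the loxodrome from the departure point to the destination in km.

Δψ = ln[tan(π/4+φ₂/2)/tan(π/4+φ₁/2)] = +0.0501;  Δφ = +0.0387 rad,  Δλ = -0.1129 rad
q = Δφ/Δψ = 0.7735
d = R·√(Δφ² + q²Δλ²) = 6362·0.09555 = 608 km

608 km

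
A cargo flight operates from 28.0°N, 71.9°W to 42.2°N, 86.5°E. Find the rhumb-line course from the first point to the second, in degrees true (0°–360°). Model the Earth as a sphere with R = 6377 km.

Δψ = ln[tan(π/4+φ₂/2)/tan(π/4+φ₁/2)] = +0.3045
Δλ = +2.7646 rad (taken the short way round)
course = atan2(Δλ, Δψ) = 83.72°

83.7°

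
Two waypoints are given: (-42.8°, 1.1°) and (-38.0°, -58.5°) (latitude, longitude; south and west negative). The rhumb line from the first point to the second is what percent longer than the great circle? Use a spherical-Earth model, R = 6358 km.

Great circle: σ = 0.7800 rad → d_gc = Rσ = 4959.5 km
Rhumb: Δφ = +0.0838, Δλ = -1.0402, Δψ = +0.1101, q = Δφ/Δψ = 0.7610 → d_rh = R√(Δφ²+q²Δλ²) = 5061.1 km
Excess = (5061.1 − 4959.5) / 4959.5 = 101.6 / 4959.5 = 2.049% ≈ 2.0%

2.0%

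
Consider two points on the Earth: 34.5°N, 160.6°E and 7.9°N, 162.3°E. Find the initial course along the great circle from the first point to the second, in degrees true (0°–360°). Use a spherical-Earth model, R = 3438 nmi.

176.2°

N = sin Δλ·cos φ₂ = +0.0294;  D = cos φ₁ sin φ₂ − sin φ₁ cos φ₂ cos Δλ = -0.4475
initial course = atan2(N, D) = 176.24°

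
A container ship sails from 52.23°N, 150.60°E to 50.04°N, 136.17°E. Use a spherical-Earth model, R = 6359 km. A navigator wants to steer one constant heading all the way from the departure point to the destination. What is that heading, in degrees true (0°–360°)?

Δψ = ln[tan(π/4+φ₂/2)/tan(π/4+φ₁/2)] = -0.0609
Δλ = -0.2519 rad (taken the short way round)
course = atan2(Δλ, Δψ) = 256.40°

256.4°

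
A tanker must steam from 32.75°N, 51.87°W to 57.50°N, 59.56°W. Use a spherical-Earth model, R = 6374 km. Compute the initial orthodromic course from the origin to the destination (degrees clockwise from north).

θ = atan2( sin Δλ·cos φ₂ ,  cos φ₁ sin φ₂ − sin φ₁ cos φ₂ cos Δλ )
  = atan2(-0.0719, +0.4213) = 350.31°

350.3°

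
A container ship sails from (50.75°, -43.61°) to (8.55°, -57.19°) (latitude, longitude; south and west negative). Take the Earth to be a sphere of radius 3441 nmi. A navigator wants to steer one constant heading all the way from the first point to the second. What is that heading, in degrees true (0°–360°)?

195.1°

Δψ = ln[tan(π/4+φ₂/2)/tan(π/4+φ₁/2)] = -0.8814
Δλ = -0.2370 rad (taken the short way round)
course = atan2(Δλ, Δψ) = 195.05°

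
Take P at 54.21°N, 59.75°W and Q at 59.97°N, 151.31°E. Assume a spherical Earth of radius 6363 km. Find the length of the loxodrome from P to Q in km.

8988 km

Rhumb course C = atan2(Δλ, Δψ) with Δψ = ln[tan(π/4+φ₂/2)/tan(π/4+φ₁/2)] = +0.1855, Δλ = -2.5995 → C = 274.08°
d = R·|Δφ| / |cos C| = 6363·0.10053 / 0.07117 = 8988 km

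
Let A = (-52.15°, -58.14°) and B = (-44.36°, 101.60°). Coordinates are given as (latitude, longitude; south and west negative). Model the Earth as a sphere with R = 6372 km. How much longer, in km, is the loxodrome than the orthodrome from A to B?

2717 km

Great circle: cos σ = sin φ₁ sin φ₂ + cos φ₁ cos φ₂ cos Δλ,  σ = 1.4298 rad → d_gc = 9110.8 km
Rhumb line: Δψ = +0.2048, q = Δφ/Δψ = 0.6640, d_rh = R√(Δφ²+q²Δλ²) = 11828.0 km
Excess = 11828.0 − 9110.8 = 2717.2 ≈ 2717 km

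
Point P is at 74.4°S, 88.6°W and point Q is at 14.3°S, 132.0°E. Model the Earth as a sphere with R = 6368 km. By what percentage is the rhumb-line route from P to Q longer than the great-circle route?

18.0%

Great circle: σ = 1.5307 rad → d_gc = Rσ = 9747.8 km
Rhumb: Δφ = +1.0489, Δλ = -2.4330, Δψ = +1.7357, q = Δφ/Δψ = 0.6043 → d_rh = R√(Δφ²+q²Δλ²) = 11501.6 km
Excess = (11501.6 − 9747.8) / 9747.8 = 1753.8 / 9747.8 = 17.99% ≈ 18.0%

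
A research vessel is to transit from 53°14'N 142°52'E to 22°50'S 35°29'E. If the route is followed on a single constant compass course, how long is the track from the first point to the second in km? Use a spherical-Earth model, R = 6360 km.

Rhumb course C = atan2(Δλ, Δψ) with Δψ = ln[tan(π/4+φ₂/2)/tan(π/4+φ₁/2)] = -1.5111, Δλ = -1.8742 → C = 231.12°
d = R·|Δφ| / |cos C| = 6360·1.32761 / 0.62767 = 13452 km

13452 km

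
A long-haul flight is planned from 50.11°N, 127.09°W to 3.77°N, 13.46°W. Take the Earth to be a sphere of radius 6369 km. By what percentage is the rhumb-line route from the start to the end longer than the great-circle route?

5.5%

Great circle: σ = 1.7783 rad → d_gc = Rσ = 11326.2 km
Rhumb: Δφ = -0.8088, Δλ = +1.9832, Δψ = -0.9478, q = Δφ/Δψ = 0.8533 → d_rh = R√(Δφ²+q²Δλ²) = 11945.9 km
Excess = (11945.9 − 11326.2) / 11326.2 = 619.7 / 11326.2 = 5.47% ≈ 5.5%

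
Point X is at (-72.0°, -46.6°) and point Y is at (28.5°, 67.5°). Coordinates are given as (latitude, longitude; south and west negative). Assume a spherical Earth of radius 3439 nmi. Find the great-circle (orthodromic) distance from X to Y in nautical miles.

Haversine: a = sin²(Δφ/2)+cos φ₁ cos φ₂ sin²(Δλ/2) = 0.78235;  σ = 2·atan2(√a,√(1−a))
σ = 124.381° → d = Rσ = 3439·2.17086 = 7466 nmi

7466 nmi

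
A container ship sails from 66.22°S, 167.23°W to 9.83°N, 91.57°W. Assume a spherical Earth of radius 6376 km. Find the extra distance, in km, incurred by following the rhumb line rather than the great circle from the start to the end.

261 km

Great circle: cos σ = sin φ₁ sin φ₂ + cos φ₁ cos φ₂ cos Δλ,  σ = 1.6287 rad → d_gc = 10384.3 km
Rhumb line: Δψ = +1.7304, q = Δφ/Δψ = 0.7670, d_rh = R√(Δφ²+q²Δλ²) = 10645.7 km
Excess = 10645.7 − 10384.3 = 261.4 ≈ 261 km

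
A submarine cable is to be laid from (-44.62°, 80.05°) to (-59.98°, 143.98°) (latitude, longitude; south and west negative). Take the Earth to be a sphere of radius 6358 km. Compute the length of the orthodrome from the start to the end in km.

4452 km

cos σ = sin φ₁ sin φ₂ + cos φ₁ cos φ₂ cos Δλ
      = sin(-44.62°)sin(-59.98°) + cos(-44.62°)cos(-59.98°)cos(63.93°) = 0.7647
σ = 40.122° → d = Rσ = 6358·0.70026 = 4452 km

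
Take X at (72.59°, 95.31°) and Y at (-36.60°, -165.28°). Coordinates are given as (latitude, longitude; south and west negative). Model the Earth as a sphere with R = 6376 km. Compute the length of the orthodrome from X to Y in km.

Haversine: a = sin²(Δφ/2)+cos φ₁ cos φ₂ sin²(Δλ/2) = 0.80409;  σ = 2·atan2(√a,√(1−a))
σ = 127.458° → d = Rσ = 6376·2.22457 = 14184 km

14184 km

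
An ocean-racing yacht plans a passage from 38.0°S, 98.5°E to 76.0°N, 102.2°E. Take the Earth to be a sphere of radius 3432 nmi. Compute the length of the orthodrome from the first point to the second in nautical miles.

6830 nmi

Haversine: a = sin²(Δφ/2)+cos φ₁ cos φ₂ sin²(Δλ/2) = 0.70357;  σ = 2·atan2(√a,√(1−a))
σ = 114.025° → d = Rσ = 3432·1.99011 = 6830 nmi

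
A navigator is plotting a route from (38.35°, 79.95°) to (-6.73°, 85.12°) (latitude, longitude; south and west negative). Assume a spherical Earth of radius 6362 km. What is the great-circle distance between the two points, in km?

5034 km

Haversine: a = sin²(Δφ/2)+cos φ₁ cos φ₂ sin²(Δλ/2) = 0.14852;  σ = 2·atan2(√a,√(1−a))
σ = 45.336° → d = Rσ = 6362·0.79126 = 5034 km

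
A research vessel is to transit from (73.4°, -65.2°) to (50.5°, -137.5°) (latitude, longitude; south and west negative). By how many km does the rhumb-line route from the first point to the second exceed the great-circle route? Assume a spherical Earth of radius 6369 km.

228 km

Great circle: cos σ = sin φ₁ sin φ₂ + cos φ₁ cos φ₂ cos Δλ,  σ = 0.6523 rad → d_gc = 4154.2 km
Rhumb line: Δψ = -0.9006, q = Δφ/Δψ = 0.4438, d_rh = R√(Δφ²+q²Δλ²) = 4381.9 km
Excess = 4381.9 − 4154.2 = 227.7 ≈ 228 km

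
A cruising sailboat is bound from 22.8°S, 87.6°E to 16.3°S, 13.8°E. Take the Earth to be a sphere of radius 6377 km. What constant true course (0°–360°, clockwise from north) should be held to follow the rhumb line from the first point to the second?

Meridional parts: M(φ₁)=-0.4089, M(φ₂)=-0.2884 → ΔM = +0.1205;  Δλ = -1.2881 rad
tan C = Δλ / ΔM = -10.6921 → C = 275.34°

275.3°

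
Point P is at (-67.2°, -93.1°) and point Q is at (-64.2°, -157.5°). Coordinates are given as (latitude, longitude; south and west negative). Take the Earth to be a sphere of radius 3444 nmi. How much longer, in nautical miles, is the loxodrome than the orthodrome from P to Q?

Great circle: cos σ = sin φ₁ sin φ₂ + cos φ₁ cos φ₂ cos Δλ,  σ = 0.4445 rad → d_gc = 1530.698 nmi
Rhumb line: Δψ = +0.1274, q = Δφ/Δψ = 0.4110, d_rh = R√(Δφ²+q²Δλ²) = 1601.201 nmi
Excess = 1601.201 − 1530.698 = 70.503 ≈ 71 nmi

71 nmi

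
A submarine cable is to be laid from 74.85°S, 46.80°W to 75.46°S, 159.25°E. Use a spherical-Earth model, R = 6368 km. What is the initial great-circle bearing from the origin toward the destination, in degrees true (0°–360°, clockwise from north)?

193.2°

N = sin Δλ·cos φ₂ = -0.1103;  D = cos φ₁ sin φ₂ − sin φ₁ cos φ₂ cos Δλ = -0.4707
initial course = atan2(N, D) = 193.18°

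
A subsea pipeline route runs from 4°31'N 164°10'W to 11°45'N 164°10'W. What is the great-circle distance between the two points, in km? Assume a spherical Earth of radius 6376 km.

805 km

cos σ = sin φ₁ sin φ₂ + cos φ₁ cos φ₂ cos Δλ
      = sin(4.52°)sin(11.75°) + cos(4.52°)cos(11.75°)cos(0.00°) = 0.9920
σ = 7.233° → d = Rσ = 6376·0.12625 = 805 km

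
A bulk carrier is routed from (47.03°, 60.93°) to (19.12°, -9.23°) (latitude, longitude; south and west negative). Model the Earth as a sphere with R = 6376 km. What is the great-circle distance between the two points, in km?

6980 km

cos σ = sin φ₁ sin φ₂ + cos φ₁ cos φ₂ cos Δλ
      = sin(47.03°)sin(19.12°) + cos(47.03°)cos(19.12°)cos(-70.16°) = 0.4582
σ = 62.726° → d = Rσ = 6376·1.09478 = 6980 km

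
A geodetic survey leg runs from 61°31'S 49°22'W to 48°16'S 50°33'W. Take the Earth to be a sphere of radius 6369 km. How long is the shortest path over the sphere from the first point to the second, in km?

1475 km

cos σ = sin φ₁ sin φ₂ + cos φ₁ cos φ₂ cos Δλ
      = sin(-61.52°)sin(-48.27°) + cos(-61.52°)cos(-48.27°)cos(-1.18°) = 0.9733
σ = 13.267° → d = Rσ = 6369·0.23155 = 1475 km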